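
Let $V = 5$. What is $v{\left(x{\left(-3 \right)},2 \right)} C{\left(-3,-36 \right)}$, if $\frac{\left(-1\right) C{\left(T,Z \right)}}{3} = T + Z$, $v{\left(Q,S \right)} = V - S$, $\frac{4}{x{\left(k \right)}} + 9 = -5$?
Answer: $351$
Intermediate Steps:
$x{\left(k \right)} = - \frac{2}{7}$ ($x{\left(k \right)} = \frac{4}{-9 - 5} = \frac{4}{-14} = 4 \left(- \frac{1}{14}\right) = - \frac{2}{7}$)
$v{\left(Q,S \right)} = 5 - S$
$C{\left(T,Z \right)} = - 3 T - 3 Z$ ($C{\left(T,Z \right)} = - 3 \left(T + Z\right) = - 3 T - 3 Z$)
$v{\left(x{\left(-3 \right)},2 \right)} C{\left(-3,-36 \right)} = \left(5 - 2\right) \left(\left(-3\right) \left(-3\right) - -108\right) = \left(5 - 2\right) \left(9 + 108\right) = 3 \cdot 117 = 351$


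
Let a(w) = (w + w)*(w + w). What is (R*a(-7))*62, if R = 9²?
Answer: 984312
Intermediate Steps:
a(w) = 4*w² (a(w) = (2*w)*(2*w) = 4*w²)
R = 81
(R*a(-7))*62 = (81*(4*(-7)²))*62 = (81*(4*49))*62 = (81*196)*62 = 15876*62 = 984312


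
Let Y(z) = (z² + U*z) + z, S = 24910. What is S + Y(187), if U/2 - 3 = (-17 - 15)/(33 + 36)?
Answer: 4210004/69 ≈ 61015.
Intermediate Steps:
U = 350/69 (U = 6 + 2*((-17 - 15)/(33 + 36)) = 6 + 2*(-32/69) = 6 - 64/69 = 350/69 ≈ 5.0725)
Y(z) = z² + 419*z/69 (Y(z) = (z² + 350*z/69) + z = z² + 419*z/69)
S + Y(187) = 24910 + (1/69)*187*(419 + 69*187) = 24910 + (1/69)*187*(419 + 12903) = 24910 + (1/69)*187*13322 = 24910 + 2491214/69 = 4210004/69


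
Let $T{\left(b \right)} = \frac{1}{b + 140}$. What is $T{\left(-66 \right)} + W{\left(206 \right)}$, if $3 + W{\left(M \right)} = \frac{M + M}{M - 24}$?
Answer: $- \frac{4867}{6734} \approx -0.72275$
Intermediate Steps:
$W{\left(M \right)} = -3 + \frac{2 M}{-24 + M}$ ($W{\left(M \right)} = -3 + \frac{M + M}{M - 24} = -3 + \frac{2 M}{-24 + M}$)
$T{\left(b \right)} = \frac{1}{140 + b}$
$T{\left(-66 \right)} + W{\left(206 \right)} = \frac{1}{140 - 66} + \frac{72 - 206}{-24 + 206} = \frac{1}{74} + \frac{72 - 206}{182} = \frac{1}{74} + \frac{1}{182} \left(-134\right) = \frac{1}{74} - \frac{67}{91} = - \frac{4867}{6734}$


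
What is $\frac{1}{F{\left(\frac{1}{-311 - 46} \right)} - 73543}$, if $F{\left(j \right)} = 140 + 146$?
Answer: $- \frac{1}{73257} \approx -1.3651 \cdot 10^{-5}$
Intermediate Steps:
$F{\left(j \right)} = 286$
$\frac{1}{F{\left(\frac{1}{-311 - 46} \right)} - 73543} = \frac{1}{286 - 73543} = \frac{1}{-73257} = - \frac{1}{73257}$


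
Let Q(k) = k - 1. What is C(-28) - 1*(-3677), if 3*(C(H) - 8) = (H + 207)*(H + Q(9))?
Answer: 7475/3 ≈ 2491.7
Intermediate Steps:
Q(k) = -1 + k
C(H) = 8 + (8 + H)*(207 + H)/3 (C(H) = 8 + ((H + 207)*(H + (-1 + 9)))/3 = 8 + ((207 + H)*(H + 8))/3 = 8 + ((207 + H)*(8 + H))/3 = 8 + ((8 + H)*(207 + H))/3 = 8 + (8 + H)*(207 + H)/3)
C(-28) - 1*(-3677) = (560 + (⅓)*(-28)² + (215/3)*(-28)) - 1*(-3677) = (560 + (⅓)*784 - 6020/3) + 3677 = (560 + 784/3 - 6020/3) + 3677 = -3556/3 + 3677 = 7475/3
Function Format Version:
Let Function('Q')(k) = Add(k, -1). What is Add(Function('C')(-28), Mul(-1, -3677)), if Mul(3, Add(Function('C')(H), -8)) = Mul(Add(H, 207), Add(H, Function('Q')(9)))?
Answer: Rational(7475, 3) ≈ 2491.7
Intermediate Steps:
Function('Q')(k) = Add(-1, k)
Function('C')(H) = Add(8, Mul(Rational(1, 3), Add(8, H), Add(207, H))) (Function('C')(H) = Add(8, Mul(Rational(1, 3), Mul(Add(H, 207), Add(H, Add(-1, 9))))) = Add(8, Mul(Rational(1, 3), Mul(Add(207, H), Add(H, 8)))) = Add(8, Mul(Rational(1, 3), Mul(Add(207, H), Add(8, H)))) = Add(8, Mul(Rational(1, 3), Mul(Add(8, H), Add(207, H)))) = Add(8, Mul(Rational(1, 3), Add(8, H), Add(207, H))))
Add(Function('C')(-28), Mul(-1, -3677)) = Add(Add(560, Mul(Rational(1, 3), Pow(-28, 2)), Mul(Rational(215, 3), -28)), Mul(-1, -3677)) = Add(Add(560, Mul(Rational(1, 3), 784), Rational(-6020, 3)), 3677) = Add(Add(560, Rational(784, 3), Rational(-6020, 3)), 3677) = Add(Rational(-3556, 3), 3677) = Rational(7475, 3)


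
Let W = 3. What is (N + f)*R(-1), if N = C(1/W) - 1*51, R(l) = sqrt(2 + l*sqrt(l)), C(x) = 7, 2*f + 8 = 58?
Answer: -19*sqrt(2 - I) ≈ -27.652 + 6.5277*I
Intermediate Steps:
f = 25 (f = -4 + (1/2)*58 = -4 + 29 = 25)
R(l) = sqrt(2 + l**(3/2))
N = -44 (N = 7 - 1*51 = 7 - 51 = -44)
(N + f)*R(-1) = (-44 + 25)*sqrt(2 + (-1)**(3/2)) = -19*sqrt(2 - I)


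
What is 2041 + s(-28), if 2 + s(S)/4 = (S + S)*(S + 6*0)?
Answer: 8305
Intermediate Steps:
s(S) = -8 + 8*S² (s(S) = -8 + 4*((S + S)*(S + 6*0)) = -8 + 4*((2*S)*(S + 0)) = -8 + 4*((2*S)*S) = -8 + 4*(2*S²) = -8 + 8*S²)
2041 + s(-28) = 2041 + (-8 + 8*(-28)²) = 2041 + (-8 + 8*784) = 2041 + (-8 + 6272) = 2041 + 6264 = 8305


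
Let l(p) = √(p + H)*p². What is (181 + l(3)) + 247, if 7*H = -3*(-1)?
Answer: 428 + 18*√42/7 ≈ 444.66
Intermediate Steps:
H = 3/7 (H = (-3*(-1))/7 = (⅐)*3 = 3/7 ≈ 0.42857)
l(p) = p²*√(3/7 + p) (l(p) = √(p + 3/7)*p² = √(3/7 + p)*p² = p²*√(3/7 + p))
(181 + l(3)) + 247 = (181 + (⅐)*3²*√(21 + 49*3)) + 247 = (181 + (⅐)*9*√(21 + 147)) + 247 = (181 + (⅐)*9*√168) + 247 = (181 + (⅐)*9*(2*√42)) + 247 = (181 + 18*√42/7) + 247 = 428 + 18*√42/7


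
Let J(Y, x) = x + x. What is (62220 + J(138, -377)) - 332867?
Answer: -271401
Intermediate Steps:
J(Y, x) = 2*x
(62220 + J(138, -377)) - 332867 = (62220 + 2*(-377)) - 332867 = (62220 - 754) - 332867 = 61466 - 332867 = -271401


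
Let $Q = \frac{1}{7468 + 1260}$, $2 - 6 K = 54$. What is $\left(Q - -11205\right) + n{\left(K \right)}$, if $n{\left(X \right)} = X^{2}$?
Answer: $\frac{886075297}{78552} \approx 11280.0$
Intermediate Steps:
$K = - \frac{26}{3}$ ($K = \frac{1}{3} - 9 = - \frac{26}{3} \approx -8.6667$)
$Q = \frac{1}{8728} \approx 0.00011457$
$\left(Q - -11205\right) + n{\left(K \right)} = \left(\frac{1}{8728} - -11205\right) + \left(- \frac{26}{3}\right)^{2} = \left(\frac{1}{8728} + 11205\right) + \frac{676}{9} = \frac{97797241}{8728} + \frac{676}{9} = \frac{886075297}{78552}$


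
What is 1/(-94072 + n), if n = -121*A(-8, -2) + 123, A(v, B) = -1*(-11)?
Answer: -1/95280 ≈ -1.0495e-5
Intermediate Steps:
A(v, B) = 11
n = -1208 (n = -121*11 + 123 = -1331 + 123 = -1208)
1/(-94072 + n) = 1/(-94072 - 1208) = 1/(-95280) = -1/95280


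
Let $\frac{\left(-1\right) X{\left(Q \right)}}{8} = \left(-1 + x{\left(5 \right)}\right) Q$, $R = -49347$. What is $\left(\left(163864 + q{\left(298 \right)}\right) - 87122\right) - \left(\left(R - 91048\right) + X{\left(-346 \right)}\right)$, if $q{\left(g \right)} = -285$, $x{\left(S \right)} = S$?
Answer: $205780$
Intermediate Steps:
$X{\left(Q \right)} = - 32 Q$ ($X{\left(Q \right)} = - 8 \left(-1 + 5\right) Q = - 8 \cdot 4 Q = - 32 Q$)
$\left(\left(163864 + q{\left(298 \right)}\right) - 87122\right) - \left(\left(R - 91048\right) + X{\left(-346 \right)}\right) = \left(\left(163864 - 285\right) - 87122\right) - \left(\left(-49347 - 91048\right) - -11072\right) = \left(163579 - 87122\right) - \left(-140395 + 11072\right) = 76457 - -129323 = 76457 + 129323 = 205780$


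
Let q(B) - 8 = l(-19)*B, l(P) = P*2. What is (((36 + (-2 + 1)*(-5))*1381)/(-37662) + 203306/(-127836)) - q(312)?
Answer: 2376166876567/200606643 ≈ 11845.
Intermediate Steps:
l(P) = 2*P
q(B) = 8 - 38*B (q(B) = 8 + (2*(-19))*B = 8 - 38*B)
(((36 + (-2 + 1)*(-5))*1381)/(-37662) + 203306/(-127836)) - q(312) = (((36 + (-2 + 1)*(-5))*1381)/(-37662) + 203306/(-127836)) - (8 - 38*312) = (((36 - 1*(-5))*1381)*(-1/37662) + 203306*(-1/127836)) - (8 - 11856) = (((36 + 5)*1381)*(-1/37662) - 101653/63918) - 1*(-11848) = ((41*1381)*(-1/37662) - 101653/63918) + 11848 = (56621*(-1/37662) - 101653/63918) + 11848 = (-56621/37662 - 101653/63918) + 11848 = -620629697/200606643 + 11848 = 2376166876567/200606643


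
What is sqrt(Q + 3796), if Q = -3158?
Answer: sqrt(638) ≈ 25.259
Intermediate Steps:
sqrt(Q + 3796) = sqrt(-3158 + 3796) = sqrt(638)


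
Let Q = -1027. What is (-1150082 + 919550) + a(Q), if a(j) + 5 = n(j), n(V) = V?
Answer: -231564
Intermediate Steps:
a(j) = -5 + j
(-1150082 + 919550) + a(Q) = (-1150082 + 919550) + (-5 - 1027) = -230532 - 1032 = -231564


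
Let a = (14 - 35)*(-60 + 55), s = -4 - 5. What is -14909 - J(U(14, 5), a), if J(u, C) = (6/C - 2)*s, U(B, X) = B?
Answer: -522427/35 ≈ -14926.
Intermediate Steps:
s = -9
a = 105 (a = -21*(-5) = 105)
J(u, C) = 18 - 54/C (J(u, C) = (6/C - 2)*(-9) = (-2 + 6/C)*(-9) = 18 - 54/C)
-14909 - J(U(14, 5), a) = -14909 - (18 - 54/105) = -14909 - (18 - 54*1/105) = -14909 - (18 - 18/35) = -14909 - 1*612/35 = -14909 - 612/35 = -522427/35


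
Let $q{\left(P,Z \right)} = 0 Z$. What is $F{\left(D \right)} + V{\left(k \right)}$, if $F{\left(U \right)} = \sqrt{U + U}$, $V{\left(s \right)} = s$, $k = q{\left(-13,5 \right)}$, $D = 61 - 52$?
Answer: $3 \sqrt{2} \approx 4.2426$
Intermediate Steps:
$D = 9$
$q{\left(P,Z \right)} = 0$
$k = 0$
$F{\left(U \right)} = \sqrt{2} \sqrt{U}$ ($F{\left(U \right)} = \sqrt{2 U} = \sqrt{2} \sqrt{U}$)
$F{\left(D \right)} + V{\left(k \right)} = \sqrt{2} \sqrt{9} + 0 = \sqrt{2} \cdot 3 + 0 = 3 \sqrt{2} + 0 = 3 \sqrt{2}$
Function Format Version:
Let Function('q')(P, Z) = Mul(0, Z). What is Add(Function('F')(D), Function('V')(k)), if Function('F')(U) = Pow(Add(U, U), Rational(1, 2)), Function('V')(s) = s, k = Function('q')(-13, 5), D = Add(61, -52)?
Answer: Mul(3, Pow(2, Rational(1, 2))) ≈ 4.2426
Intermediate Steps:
D = 9
Function('q')(P, Z) = 0
k = 0
Function('F')(U) = Mul(Pow(2, Rational(1, 2)), Pow(U, Rational(1, 2))) (Function('F')(U) = Pow(Mul(2, U), Rational(1, 2)) = Mul(Pow(2, Rational(1, 2)), Pow(U, Rational(1, 2))))
Add(Function('F')(D), Function('V')(k)) = Add(Mul(Pow(2, Rational(1, 2)), Pow(9, Rational(1, 2))), 0) = Add(Mul(Pow(2, Rational(1, 2)), 3), 0) = Add(Mul(3, Pow(2, Rational(1, 2))), 0) = Mul(3, Pow(2, Rational(1, 2)))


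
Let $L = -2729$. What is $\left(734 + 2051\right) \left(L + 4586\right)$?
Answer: $5171745$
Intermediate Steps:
$\left(734 + 2051\right) \left(L + 4586\right) = \left(734 + 2051\right) \left(-2729 + 4586\right) = 2785 \cdot 1857 = 5171745$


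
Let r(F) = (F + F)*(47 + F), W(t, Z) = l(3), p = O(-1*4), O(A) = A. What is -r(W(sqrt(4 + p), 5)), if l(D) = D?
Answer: -300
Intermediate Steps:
p = -4 (p = -1*4 = -4)
W(t, Z) = 3
r(F) = 2*F*(47 + F) (r(F) = (2*F)*(47 + F) = 2*F*(47 + F))
-r(W(sqrt(4 + p), 5)) = -2*3*(47 + 3) = -2*3*50 = -1*300 = -300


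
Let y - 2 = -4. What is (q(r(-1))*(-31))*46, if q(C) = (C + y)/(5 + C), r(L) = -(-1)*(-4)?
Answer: 8556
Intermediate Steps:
y = -2 (y = 2 - 4 = -2)
r(L) = -4 (r(L) = -1*4 = -4)
q(C) = (-2 + C)/(5 + C) (q(C) = (C - 2)/(5 + C) = (-2 + C)/(5 + C))
(q(r(-1))*(-31))*46 = (((-2 - 4)/(5 - 4))*(-31))*46 = ((-6/1)*(-31))*46 = ((1*(-6))*(-31))*46 = -6*(-31)*46 = 186*46 = 8556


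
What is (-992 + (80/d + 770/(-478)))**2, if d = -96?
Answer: 2033570117089/2056356 ≈ 9.8892e+5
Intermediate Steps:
(-992 + (80/d + 770/(-478)))**2 = (-992 + (80/(-96) + 770/(-478)))**2 = (-992 + (80*(-1/96) + 770*(-1/478)))**2 = (-992 + (-5/6 - 385/239))**2 = (-992 - 3505/1434)**2 = (-1426033/1434)**2 = 2033570117089/2056356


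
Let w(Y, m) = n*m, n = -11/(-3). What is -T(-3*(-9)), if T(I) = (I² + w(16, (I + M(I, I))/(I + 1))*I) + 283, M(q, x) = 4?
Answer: -31405/28 ≈ -1121.6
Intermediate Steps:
n = 11/3 (n = -11*(-⅓) = 11/3 ≈ 3.6667)
w(Y, m) = 11*m/3
T(I) = 283 + I² + 11*I*(4 + I)/(3*(1 + I)) (T(I) = (I² + (11*((I + 4)/(I + 1))/3)*I) + 283 = (I² + (11*((4 + I)/(1 + I))/3)*I) + 283 = (I² + (11*(4 + I)/(3*(1 + I)))*I) + 283 = (I² + 11*I*(4 + I)/(3*(1 + I))) + 283 = 283 + I² + 11*I*(4 + I)/(3*(1 + I)))
-T(-3*(-9)) = -(849 + 3*(-3*(-9))³ + 14*(-3*(-9))² + 893*(-3*(-9)))/(3*(1 - 3*(-9))) = -(849 + 3*27³ + 14*27² + 893*27)/(3*(1 + 27)) = -(849 + 3*19683 + 14*729 + 24111)/(3*28) = -(849 + 59049 + 10206 + 24111)/(3*28) = -94215/(3*28) = -1*31405/28 = -31405/28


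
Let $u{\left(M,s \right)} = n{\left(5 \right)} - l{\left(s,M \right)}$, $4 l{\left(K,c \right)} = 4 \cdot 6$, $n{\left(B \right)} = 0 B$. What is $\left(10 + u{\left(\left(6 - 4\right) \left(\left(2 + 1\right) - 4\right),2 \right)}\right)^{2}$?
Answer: $16$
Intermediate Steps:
$n{\left(B \right)} = 0$
$l{\left(K,c \right)} = 6$ ($l{\left(K,c \right)} = \frac{4 \cdot 6}{4} = \frac{1}{4} \cdot 24 = 6$)
$u{\left(M,s \right)} = -6$ ($u{\left(M,s \right)} = 0 - 6 = -6$)
$\left(10 + u{\left(\left(6 - 4\right) \left(\left(2 + 1\right) - 4\right),2 \right)}\right)^{2} = \left(10 - 6\right)^{2} = 4^{2} = 16$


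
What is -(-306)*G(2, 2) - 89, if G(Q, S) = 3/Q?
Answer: 370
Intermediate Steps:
-(-306)*G(2, 2) - 89 = -(-306)*3/2 - 89 = -51*(-9) - 89 = 459 - 89 = 370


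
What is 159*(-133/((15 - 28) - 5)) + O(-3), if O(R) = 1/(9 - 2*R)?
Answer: 11749/10 ≈ 1174.9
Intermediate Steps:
159*(-133/((15 - 28) - 5)) + O(-3) = 159*(-133/((15 - 28) - 5)) - 1/(-9 + 2*(-3)) = 159*(-133/(-13 - 5)) - 1/(-9 - 6) = 159*(-133/(-18)) - 1/(-15) = 159*(-133*(-1/18)) - 1*(-1/15) = 159*(133/18) + 1/15 = 7049/6 + 1/15 = 11749/10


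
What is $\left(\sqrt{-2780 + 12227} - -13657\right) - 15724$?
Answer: $-2067 + \sqrt{9447} \approx -1969.8$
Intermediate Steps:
$\left(\sqrt{-2780 + 12227} - -13657\right) - 15724 = \left(\sqrt{9447} + 13657\right) - 15724 = \left(13657 + \sqrt{9447}\right) - 15724 = -2067 + \sqrt{9447}$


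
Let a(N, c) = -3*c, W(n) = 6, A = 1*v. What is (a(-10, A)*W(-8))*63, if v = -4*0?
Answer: 0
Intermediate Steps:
v = 0
A = 0 (A = 1*0 = 0)
(a(-10, A)*W(-8))*63 = (-3*0*6)*63 = (0*6)*63 = 0*63 = 0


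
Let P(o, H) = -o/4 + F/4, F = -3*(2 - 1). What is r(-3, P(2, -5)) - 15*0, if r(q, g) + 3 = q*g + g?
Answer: -1/2 ≈ -0.50000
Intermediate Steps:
F = -3 (F = -3*1 = -3)
P(o, H) = -3/4 - o/4 (P(o, H) = -o/4 - 3/4 = -3/4 - o/4)
r(q, g) = -3 + g + g*q (r(q, g) = -3 + (q*g + g) = -3 + (g*q + g) = -3 + (g + g*q) = -3 + g + g*q)
r(-3, P(2, -5)) - 15*0 = (-3 + (-3/4 - 1/4*2) + (-3/4 - 1/4*2)*(-3)) - 15*0 = (-3 + (-3/4 - 1/2) + (-3/4 - 1/2)*(-3)) + 0 = (-3 - 5/4 - 5/4*(-3)) + 0 = (-3 - 5/4 + 15/4) + 0 = -1/2 + 0 = -1/2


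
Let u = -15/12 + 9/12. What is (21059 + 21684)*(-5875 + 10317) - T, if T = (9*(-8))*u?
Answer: 189864370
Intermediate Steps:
u = -½ (u = -15*1/12 + 9*(1/12) = -5/4 + ¾ = -½ ≈ -0.50000)
T = 36 (T = (9*(-8))*(-½) = -72*(-½) = 36)
(21059 + 21684)*(-5875 + 10317) - T = (21059 + 21684)*(-5875 + 10317) - 1*36 = 42743*4442 - 36 = 189864406 - 36 = 189864370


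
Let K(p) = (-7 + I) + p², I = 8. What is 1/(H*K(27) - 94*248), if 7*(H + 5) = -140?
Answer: -1/41562 ≈ -2.4060e-5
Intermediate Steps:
H = -25 (H = -5 + (⅐)*(-140) = -5 - 20 = -25)
K(p) = 1 + p² (K(p) = (-7 + 8) + p² = 1 + p²)
1/(H*K(27) - 94*248) = 1/(-25*(1 + 27²) - 94*248) = 1/(-25*(1 + 729) - 23312) = 1/(-25*730 - 23312) = 1/(-18250 - 23312) = 1/(-41562) = -1/41562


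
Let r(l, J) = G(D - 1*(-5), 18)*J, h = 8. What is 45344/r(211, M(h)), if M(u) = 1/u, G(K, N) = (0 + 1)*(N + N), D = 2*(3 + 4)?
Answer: 90688/9 ≈ 10076.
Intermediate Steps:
D = 14 (D = 2*7 = 14)
G(K, N) = 2*N (G(K, N) = 1*(2*N) = 2*N)
r(l, J) = 36*J (r(l, J) = (2*18)*J = 36*J)
45344/r(211, M(h)) = 45344/((36/8)) = 45344/((36*(⅛))) = 45344/(9/2) = 45344*(2/9) = 90688/9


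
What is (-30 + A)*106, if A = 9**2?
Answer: 5406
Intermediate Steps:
A = 81
(-30 + A)*106 = (-30 + 81)*106 = 51*106 = 5406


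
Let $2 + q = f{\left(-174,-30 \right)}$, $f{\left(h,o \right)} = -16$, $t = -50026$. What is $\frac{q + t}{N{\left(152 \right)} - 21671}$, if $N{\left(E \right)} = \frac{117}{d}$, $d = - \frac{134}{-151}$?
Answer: $\frac{6705896}{2886247} \approx 2.3234$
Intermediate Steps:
$d = \frac{134}{151}$ ($d = \left(-134\right) \left(- \frac{1}{151}\right) = \frac{134}{151} \approx 0.88742$)
$q = -18$ ($q = -2 - 16 = -18$)
$N{\left(E \right)} = \frac{17667}{134}$ ($N{\left(E \right)} = \frac{117}{\frac{134}{151}} = 117 \cdot \frac{151}{134} = \frac{17667}{134}$)
$\frac{q + t}{N{\left(152 \right)} - 21671} = \frac{-18 - 50026}{\frac{17667}{134} - 21671} = - \frac{50044}{- \frac{2886247}{134}} = \left(-50044\right) \left(- \frac{134}{2886247}\right) = \frac{6705896}{2886247}$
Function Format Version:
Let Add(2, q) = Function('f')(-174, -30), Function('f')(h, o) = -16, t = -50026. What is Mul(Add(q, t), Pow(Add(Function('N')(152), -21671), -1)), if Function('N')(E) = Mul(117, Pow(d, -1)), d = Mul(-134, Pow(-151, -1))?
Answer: Rational(6705896, 2886247) ≈ 2.3234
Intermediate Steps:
d = Rational(134, 151) (d = Mul(-134, Rational(-1, 151)) = Rational(134, 151) ≈ 0.88742)
q = -18 (q = Add(-2, -16) = -18)
Function('N')(E) = Rational(17667, 134) (Function('N')(E) = Mul(117, Pow(Rational(134, 151), -1)) = Mul(117, Rational(151, 134)) = Rational(17667, 134))
Mul(Add(q, t), Pow(Add(Function('N')(152), -21671), -1)) = Mul(Add(-18, -50026), Pow(Add(Rational(17667, 134), -21671), -1)) = Mul(-50044, Pow(Rational(-2886247, 134), -1)) = Mul(-50044, Rational(-134, 2886247)) = Rational(6705896, 2886247)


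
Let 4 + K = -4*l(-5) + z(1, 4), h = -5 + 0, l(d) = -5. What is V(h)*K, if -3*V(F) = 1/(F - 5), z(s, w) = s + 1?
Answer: ⅗ ≈ 0.60000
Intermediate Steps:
z(s, w) = 1 + s
h = -5
V(F) = -1/(3*(-5 + F)) (V(F) = -1/(3*(F - 5)) = -1/(3*(-5 + F)))
K = 18 (K = -4 + (-4*(-5) + (1 + 1)) = -4 + (20 + 2) = -4 + 22 = 18)
V(h)*K = -1/(-15 + 3*(-5))*18 = -1/(-15 - 15)*18 = -1/(-30)*18 = -1*(-1/30)*18 = (1/30)*18 = ⅗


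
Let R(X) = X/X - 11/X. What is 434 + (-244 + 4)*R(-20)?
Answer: 62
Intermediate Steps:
R(X) = 1 - 11/X
434 + (-244 + 4)*R(-20) = 434 + (-244 + 4)*((-11 - 20)/(-20)) = 434 - (-12)*(-31) = 434 - 240*31/20 = 434 - 372 = 62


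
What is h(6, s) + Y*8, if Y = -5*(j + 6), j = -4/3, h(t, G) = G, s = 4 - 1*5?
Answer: -563/3 ≈ -187.67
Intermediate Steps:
s = -1 (s = 4 - 5 = -1)
j = -4/3 (j = -4*⅓ = -4/3 ≈ -1.3333)
Y = -70/3 (Y = -5*(-4/3 + 6) = -5*14/3 = -70/3 ≈ -23.333)
h(6, s) + Y*8 = -1 - 70/3*8 = -1 - 560/3 = -563/3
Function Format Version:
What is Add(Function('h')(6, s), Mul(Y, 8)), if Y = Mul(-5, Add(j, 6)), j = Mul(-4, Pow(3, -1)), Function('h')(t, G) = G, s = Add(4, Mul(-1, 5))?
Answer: Rational(-563, 3) ≈ -187.67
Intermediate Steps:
s = -1 (s = Add(4, -5) = -1)
j = Rational(-4, 3) (j = Mul(-4, Rational(1, 3)) = Rational(-4, 3) ≈ -1.3333)
Y = Rational(-70, 3) (Y = Mul(-5, Add(Rational(-4, 3), 6)) = Mul(-5, Rational(14, 3)) = Rational(-70, 3) ≈ -23.333)
Add(Function('h')(6, s), Mul(Y, 8)) = Add(-1, Mul(Rational(-70, 3), 8)) = Add(-1, Rational(-560, 3)) = Rational(-563, 3)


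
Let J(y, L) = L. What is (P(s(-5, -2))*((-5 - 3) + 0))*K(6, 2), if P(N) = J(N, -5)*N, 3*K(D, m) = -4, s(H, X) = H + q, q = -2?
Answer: 1120/3 ≈ 373.33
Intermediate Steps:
s(H, X) = -2 + H (s(H, X) = H - 2 = -2 + H)
K(D, m) = -4/3 (K(D, m) = (1/3)*(-4) = -4/3)
P(N) = -5*N
(P(s(-5, -2))*((-5 - 3) + 0))*K(6, 2) = ((-5*(-2 - 5))*((-5 - 3) + 0))*(-4/3) = ((-5*(-7))*(-8 + 0))*(-4/3) = (35*(-8))*(-4/3) = -280*(-4/3) = 1120/3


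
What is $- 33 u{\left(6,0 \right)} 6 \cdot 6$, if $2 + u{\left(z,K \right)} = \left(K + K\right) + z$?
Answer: $-4752$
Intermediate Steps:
$u{\left(z,K \right)} = -2 + z + 2 K$ ($u{\left(z,K \right)} = -2 + \left(\left(K + K\right) + z\right) = -2 + \left(2 K + z\right) = -2 + \left(z + 2 K\right) = -2 + z + 2 K$)
$- 33 u{\left(6,0 \right)} 6 \cdot 6 = - 33 \left(-2 + 6 + 2 \cdot 0\right) 6 \cdot 6 = - 33 \left(-2 + 6 + 0\right) 6 \cdot 6 = - 33 \cdot 4 \cdot 6 \cdot 6 = - 33 \cdot 24 \cdot 6 = \left(-33\right) 144 = -4752$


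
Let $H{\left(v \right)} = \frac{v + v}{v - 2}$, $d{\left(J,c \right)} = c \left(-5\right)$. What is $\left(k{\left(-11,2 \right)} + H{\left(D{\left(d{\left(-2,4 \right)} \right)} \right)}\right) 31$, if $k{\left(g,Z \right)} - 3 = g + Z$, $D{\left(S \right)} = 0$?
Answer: $-186$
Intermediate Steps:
$d{\left(J,c \right)} = - 5 c$
$H{\left(v \right)} = \frac{2 v}{-2 + v}$
$k{\left(g,Z \right)} = 3 + Z + g$ ($k{\left(g,Z \right)} = 3 + \left(g + Z\right) = 3 + \left(Z + g\right) = 3 + Z + g$)
$\left(k{\left(-11,2 \right)} + H{\left(D{\left(d{\left(-2,4 \right)} \right)} \right)}\right) 31 = \left(\left(3 + 2 - 11\right) + 2 \cdot 0 \frac{1}{-2 + 0}\right) 31 = \left(-6 + 2 \cdot 0 \frac{1}{-2}\right) 31 = \left(-6 + 2 \cdot 0 \left(- \frac{1}{2}\right)\right) 31 = \left(-6 + 0\right) 31 = \left(-6\right) 31 = -186$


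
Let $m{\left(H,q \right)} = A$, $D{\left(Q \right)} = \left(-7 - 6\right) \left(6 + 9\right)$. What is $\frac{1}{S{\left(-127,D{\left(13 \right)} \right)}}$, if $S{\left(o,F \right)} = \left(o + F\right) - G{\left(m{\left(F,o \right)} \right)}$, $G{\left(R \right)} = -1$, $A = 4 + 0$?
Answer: $- \frac{1}{321} \approx -0.0031153$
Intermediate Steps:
$D{\left(Q \right)} = -195$ ($D{\left(Q \right)} = \left(-13\right) 15 = -195$)
$A = 4$
$m{\left(H,q \right)} = 4$
$S{\left(o,F \right)} = 1 + F + o$ ($S{\left(o,F \right)} = \left(o + F\right) - -1 = \left(F + o\right) + 1 = 1 + F + o$)
$\frac{1}{S{\left(-127,D{\left(13 \right)} \right)}} = \frac{1}{1 - 195 - 127} = \frac{1}{-321} = - \frac{1}{321}$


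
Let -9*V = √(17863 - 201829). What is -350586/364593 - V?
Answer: -116862/121531 + I*√183966/9 ≈ -0.96158 + 47.657*I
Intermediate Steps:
V = -I*√183966/9 (V = -√(17863 - 201829)/9 = -I*√183966/9 ≈ -47.657*I)
-350586/364593 - V = -350586/364593 - (-1)*I*√183966/9 = -350586*1/364593 + I*√183966/9 = -116862/121531 + I*√183966/9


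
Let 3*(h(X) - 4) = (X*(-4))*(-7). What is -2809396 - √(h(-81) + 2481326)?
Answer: -2809396 - √2480574 ≈ -2.8110e+6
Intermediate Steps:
h(X) = 4 + 28*X/3 (h(X) = 4 + ((X*(-4))*(-7))/3 = 4 + (-4*X*(-7))/3 = 4 + (28*X)/3 = 4 + 28*X/3)
-2809396 - √(h(-81) + 2481326) = -2809396 - √((4 + (28/3)*(-81)) + 2481326) = -2809396 - √((4 - 756) + 2481326) = -2809396 - √(-752 + 2481326) = -2809396 - √2480574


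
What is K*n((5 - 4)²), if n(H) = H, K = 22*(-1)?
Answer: -22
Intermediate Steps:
K = -22
K*n((5 - 4)²) = -22*(5 - 4)² = -22*1² = -22*1 = -22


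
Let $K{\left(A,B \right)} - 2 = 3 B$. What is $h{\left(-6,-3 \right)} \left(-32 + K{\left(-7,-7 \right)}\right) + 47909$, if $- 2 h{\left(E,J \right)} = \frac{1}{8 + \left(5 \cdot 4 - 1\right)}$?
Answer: $\frac{862379}{18} \approx 47910.0$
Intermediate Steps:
$K{\left(A,B \right)} = 2 + 3 B$
$h{\left(E,J \right)} = - \frac{1}{54}$ ($h{\left(E,J \right)} = - \frac{1}{2 \left(8 + \left(5 \cdot 4 - 1\right)\right)} = - \frac{1}{2 \left(8 + \left(20 - 1\right)\right)} = - \frac{1}{2 \left(8 + 19\right)} = - \frac{1}{2 \cdot 27} = \left(- \frac{1}{2}\right) \frac{1}{27} = - \frac{1}{54}$)
$h{\left(-6,-3 \right)} \left(-32 + K{\left(-7,-7 \right)}\right) + 47909 = - \frac{-32 + \left(2 + 3 \left(-7\right)\right)}{54} + 47909 = - \frac{-32 + \left(2 - 21\right)}{54} + 47909 = - \frac{-32 - 19}{54} + 47909 = \left(- \frac{1}{54}\right) \left(-51\right) + 47909 = \frac{17}{18} + 47909 = \frac{862379}{18}$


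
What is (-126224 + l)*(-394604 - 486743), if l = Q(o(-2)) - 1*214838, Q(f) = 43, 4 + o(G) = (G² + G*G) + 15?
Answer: 300556072593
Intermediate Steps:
o(G) = 11 + 2*G² (o(G) = -4 + ((G² + G*G) + 15) = -4 + ((G² + G²) + 15) = -4 + (2*G² + 15) = -4 + (15 + 2*G²) = 11 + 2*G²)
l = -214795 (l = 43 - 1*214838 = 43 - 214838 = -214795)
(-126224 + l)*(-394604 - 486743) = (-126224 - 214795)*(-394604 - 486743) = -341019*(-881347) = 300556072593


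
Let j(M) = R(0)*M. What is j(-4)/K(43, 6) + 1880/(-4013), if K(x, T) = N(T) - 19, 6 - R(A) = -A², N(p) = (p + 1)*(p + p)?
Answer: -218512/260845 ≈ -0.83771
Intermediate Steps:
N(p) = 2*p*(1 + p) (N(p) = (1 + p)*(2*p) = 2*p*(1 + p))
R(A) = 6 + A² (R(A) = 6 - (-1)*A² = 6 + A²)
j(M) = 6*M (j(M) = (6 + 0²)*M = (6 + 0)*M = 6*M)
K(x, T) = -19 + 2*T*(1 + T) (K(x, T) = 2*T*(1 + T) - 19 = -19 + 2*T*(1 + T))
j(-4)/K(43, 6) + 1880/(-4013) = (6*(-4))/(-19 + 2*6*(1 + 6)) + 1880/(-4013) = -24/(-19 + 2*6*7) + 1880*(-1/4013) = -24/(-19 + 84) - 1880/4013 = -24/65 - 1880/4013 = -218512/260845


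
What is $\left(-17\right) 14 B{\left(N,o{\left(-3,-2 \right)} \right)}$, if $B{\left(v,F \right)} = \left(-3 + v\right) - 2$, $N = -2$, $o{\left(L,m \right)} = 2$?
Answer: $1666$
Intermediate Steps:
$B{\left(v,F \right)} = -5 + v$
$\left(-17\right) 14 B{\left(N,o{\left(-3,-2 \right)} \right)} = \left(-17\right) 14 \left(-5 - 2\right) = \left(-238\right) \left(-7\right) = 1666$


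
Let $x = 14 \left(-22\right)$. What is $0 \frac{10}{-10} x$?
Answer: $0$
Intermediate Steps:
$x = -308$
$0 \frac{10}{-10} x = 0 \frac{10}{-10} \left(-308\right) = 0 \cdot 10 \left(- \frac{1}{10}\right) \left(-308\right) = 0 \left(-1\right) \left(-308\right) = 0 \left(-308\right) = 0$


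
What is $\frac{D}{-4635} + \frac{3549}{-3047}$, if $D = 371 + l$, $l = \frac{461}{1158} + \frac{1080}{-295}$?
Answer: $- \frac{1200425048081}{964901016090} \approx -1.2441$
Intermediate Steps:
$l = - \frac{222929}{68322}$ ($l = 461 \cdot \frac{1}{1158} + 1080 \left(- \frac{1}{295}\right) = \frac{461}{1158} - \frac{216}{59} = - \frac{222929}{68322} \approx -3.2629$)
$D = \frac{25124533}{68322}$ ($D = 371 - \frac{222929}{68322} = \frac{25124533}{68322} \approx 367.74$)
$\frac{D}{-4635} + \frac{3549}{-3047} = \frac{25124533}{68322 \left(-4635\right)} + \frac{3549}{-3047} = \frac{25124533}{68322} \left(- \frac{1}{4635}\right) + 3549 \left(- \frac{1}{3047}\right) = - \frac{25124533}{316672470} - \frac{3549}{3047} = - \frac{1200425048081}{964901016090}$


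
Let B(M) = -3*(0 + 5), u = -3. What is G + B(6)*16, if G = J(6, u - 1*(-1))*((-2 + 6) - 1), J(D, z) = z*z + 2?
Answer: -222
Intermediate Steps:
J(D, z) = 2 + z² (J(D, z) = z² + 2 = 2 + z²)
G = 18 (G = (2 + (-3 - 1*(-1))²)*((-2 + 6) - 1) = (2 + (-3 + 1)²)*(4 - 1) = (2 + (-2)²)*3 = (2 + 4)*3 = 6*3 = 18)
B(M) = -15 (B(M) = -3*5 = -15)
G + B(6)*16 = 18 - 15*16 = 18 - 240 = -222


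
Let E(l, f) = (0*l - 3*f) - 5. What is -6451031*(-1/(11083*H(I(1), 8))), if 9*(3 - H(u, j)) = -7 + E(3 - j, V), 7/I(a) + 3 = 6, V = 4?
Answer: 19353093/188411 ≈ 102.72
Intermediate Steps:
I(a) = 7/3 (I(a) = 7/(-3 + 6) = 7/3)
E(l, f) = -5 - 3*f (E(l, f) = (0 - 3*f) - 5 = -3*f - 5 = -5 - 3*f)
H(u, j) = 17/3 (H(u, j) = 3 - (-7 + (-5 - 3*4))/9 = 3 - (-7 + (-5 - 12))/9 = 3 - (-7 - 17)/9 = 3 - 1/9*(-24) = 3 + 8/3 = 17/3)
-6451031*(-1/(11083*H(I(1), 8))) = -6451031/((17/3)*(-11083)) = -6451031/(-188411/3) = -6451031*(-3/188411) = 19353093/188411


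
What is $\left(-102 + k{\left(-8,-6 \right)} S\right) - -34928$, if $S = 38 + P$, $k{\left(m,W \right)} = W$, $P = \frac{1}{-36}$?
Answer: $\frac{207589}{6} \approx 34598.0$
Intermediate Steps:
$P = - \frac{1}{36} \approx -0.027778$
$S = \frac{1367}{36}$ ($S = 38 - \frac{1}{36} = \frac{1367}{36} \approx 37.972$)
$\left(-102 + k{\left(-8,-6 \right)} S\right) - -34928 = \left(-102 - \frac{1367}{6}\right) - -34928 = \left(-102 - \frac{1367}{6}\right) + 34928 = - \frac{1979}{6} + 34928 = \frac{207589}{6}$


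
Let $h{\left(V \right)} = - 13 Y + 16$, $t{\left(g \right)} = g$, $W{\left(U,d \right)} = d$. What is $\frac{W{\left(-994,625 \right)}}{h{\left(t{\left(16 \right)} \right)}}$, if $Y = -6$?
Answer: $\frac{625}{94} \approx 6.6489$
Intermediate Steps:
$h{\left(V \right)} = 94$ ($h{\left(V \right)} = \left(-13\right) \left(-6\right) + 16 = 78 + 16 = 94$)
$\frac{W{\left(-994,625 \right)}}{h{\left(t{\left(16 \right)} \right)}} = \frac{625}{94}$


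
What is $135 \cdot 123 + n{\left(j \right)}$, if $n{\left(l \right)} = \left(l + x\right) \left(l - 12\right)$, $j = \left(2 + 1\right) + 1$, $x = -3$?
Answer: $16597$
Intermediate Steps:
$j = 4$ ($j = 3 + 1 = 4$)
$n{\left(l \right)} = \left(-12 + l\right) \left(-3 + l\right)$ ($n{\left(l \right)} = \left(l - 3\right) \left(l - 12\right) = \left(-3 + l\right) \left(-12 + l\right) = \left(-12 + l\right) \left(-3 + l\right)$)
$135 \cdot 123 + n{\left(j \right)} = 135 \cdot 123 + \left(36 + 4^{2} - 60\right) = 16605 + \left(36 + 16 - 60\right) = 16605 - 8 = 16597$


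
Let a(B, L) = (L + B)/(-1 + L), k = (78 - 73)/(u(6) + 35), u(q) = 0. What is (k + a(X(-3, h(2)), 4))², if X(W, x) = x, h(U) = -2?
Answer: 289/441 ≈ 0.65533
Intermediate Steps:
k = ⅐ (k = (78 - 73)/(0 + 35) = 5/35 = 5*(1/35) = ⅐ ≈ 0.14286)
a(B, L) = (B + L)/(-1 + L)
(k + a(X(-3, h(2)), 4))² = (⅐ + (-2 + 4)/(-1 + 4))² = (⅐ + 2/3)² = (⅐ + (⅓)*2)² = (⅐ + ⅔)² = (17/21)² = 289/441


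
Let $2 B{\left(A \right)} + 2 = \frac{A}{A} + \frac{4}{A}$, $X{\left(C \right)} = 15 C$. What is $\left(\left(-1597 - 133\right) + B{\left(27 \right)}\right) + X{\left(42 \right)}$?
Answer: $- \frac{59423}{54} \approx -1100.4$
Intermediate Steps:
$B{\left(A \right)} = - \frac{1}{2} + \frac{2}{A}$ ($B{\left(A \right)} = -1 + \frac{\frac{A}{A} + \frac{4}{A}}{2} = -1 + \frac{1 + \frac{4}{A}}{2} = -1 + \left(\frac{1}{2} + \frac{2}{A}\right) = - \frac{1}{2} + \frac{2}{A}$)
$\left(\left(-1597 - 133\right) + B{\left(27 \right)}\right) + X{\left(42 \right)} = \left(\left(-1597 - 133\right) + \frac{4 - 27}{2 \cdot 27}\right) + 15 \cdot 42 = \left(-1730 + \frac{1}{2} \cdot \frac{1}{27} \left(4 - 27\right)\right) + 630 = \left(-1730 + \frac{1}{2} \cdot \frac{1}{27} \left(-23\right)\right) + 630 = \left(-1730 - \frac{23}{54}\right) + 630 = - \frac{93443}{54} + 630 = - \frac{59423}{54}$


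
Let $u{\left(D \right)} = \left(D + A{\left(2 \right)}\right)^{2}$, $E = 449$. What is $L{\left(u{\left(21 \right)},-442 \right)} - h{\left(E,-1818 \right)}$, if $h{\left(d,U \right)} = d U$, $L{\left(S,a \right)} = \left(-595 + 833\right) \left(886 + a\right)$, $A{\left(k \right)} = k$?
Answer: $921954$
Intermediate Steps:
$u{\left(D \right)} = \left(2 + D\right)^{2}$ ($u{\left(D \right)} = \left(D + 2\right)^{2} = \left(2 + D\right)^{2}$)
$L{\left(S,a \right)} = 210868 + 238 a$ ($L{\left(S,a \right)} = 238 \left(886 + a\right) = 210868 + 238 a$)
$h{\left(d,U \right)} = U d$
$L{\left(u{\left(21 \right)},-442 \right)} - h{\left(E,-1818 \right)} = \left(210868 + 238 \left(-442\right)\right) - \left(-1818\right) 449 = \left(210868 - 105196\right) - -816282 = 105672 + 816282 = 921954$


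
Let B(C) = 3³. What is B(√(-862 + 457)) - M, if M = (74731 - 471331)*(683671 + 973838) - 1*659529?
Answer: 657368728956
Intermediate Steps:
M = -657368728929 (M = -396600*1657509 - 659529 = -657368069400 - 659529 = -657368728929)
B(C) = 27
B(√(-862 + 457)) - M = 27 - 1*(-657368728929) = 27 + 657368728929 = 657368728956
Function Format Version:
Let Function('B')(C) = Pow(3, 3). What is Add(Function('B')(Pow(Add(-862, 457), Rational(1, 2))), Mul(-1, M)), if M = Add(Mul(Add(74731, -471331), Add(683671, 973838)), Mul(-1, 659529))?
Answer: 657368728956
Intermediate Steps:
M = -657368728929 (M = Add(Mul(-396600, 1657509), -659529) = Add(-657368069400, -659529) = -657368728929)
Function('B')(C) = 27
Add(Function('B')(Pow(Add(-862, 457), Rational(1, 2))), Mul(-1, M)) = Add(27, Mul(-1, -657368728929)) = Add(27, 657368728929) = 657368728956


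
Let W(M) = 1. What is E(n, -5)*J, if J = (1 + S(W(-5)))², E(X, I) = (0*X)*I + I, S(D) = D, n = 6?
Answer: -20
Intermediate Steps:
E(X, I) = I (E(X, I) = 0*I + I = 0 + I = I)
J = 4 (J = (1 + 1)² = 2² = 4)
E(n, -5)*J = -5*4 = -20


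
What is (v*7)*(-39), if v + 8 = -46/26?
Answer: 2667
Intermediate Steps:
v = -127/13 (v = -8 - 46/26 = -8 - 46*1/26 = -8 - 23/13 = -127/13 ≈ -9.7692)
(v*7)*(-39) = -127/13*7*(-39) = -889/13*(-39) = 2667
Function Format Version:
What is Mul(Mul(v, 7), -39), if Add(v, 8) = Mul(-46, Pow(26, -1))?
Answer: 2667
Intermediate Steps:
v = Rational(-127, 13) (v = Add(-8, Mul(-46, Pow(26, -1))) = Add(-8, Mul(-46, Rational(1, 26))) = Add(-8, Rational(-23, 13)) = Rational(-127, 13) ≈ -9.7692)
Mul(Mul(v, 7), -39) = Mul(Mul(Rational(-127, 13), 7), -39) = Mul(Rational(-889, 13), -39) = 2667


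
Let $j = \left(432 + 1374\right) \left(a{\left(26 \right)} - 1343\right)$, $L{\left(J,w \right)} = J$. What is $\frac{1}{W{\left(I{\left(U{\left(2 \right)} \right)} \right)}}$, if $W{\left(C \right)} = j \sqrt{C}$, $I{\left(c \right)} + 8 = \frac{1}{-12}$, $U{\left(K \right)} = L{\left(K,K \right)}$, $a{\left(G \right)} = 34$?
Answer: $\frac{i \sqrt{291}}{114656619} \approx 1.4878 \cdot 10^{-7} i$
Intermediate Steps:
$U{\left(K \right)} = K$
$j = -2364054$ ($j = \left(432 + 1374\right) \left(34 - 1343\right) = 1806 \left(-1309\right) = -2364054$)
$I{\left(c \right)} = - \frac{97}{12}$ ($I{\left(c \right)} = -8 + \frac{1}{-12} = -8 - \frac{1}{12} = - \frac{97}{12}$)
$W{\left(C \right)} = - 2364054 \sqrt{C}$
$\frac{1}{W{\left(I{\left(U{\left(2 \right)} \right)} \right)}} = \frac{1}{\left(-2364054\right) \sqrt{- \frac{97}{12}}} = \frac{1}{\left(-2364054\right) \frac{i \sqrt{291}}{6}} = \frac{1}{\left(-394009\right) i \sqrt{291}} = \frac{i \sqrt{291}}{114656619}$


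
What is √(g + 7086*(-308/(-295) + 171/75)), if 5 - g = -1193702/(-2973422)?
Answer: √4531614334596198639862/438579745 ≈ 153.49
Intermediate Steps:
g = 6836704/1486711 (g = 5 - (-1193702)/(-2973422) = 5 - (-1193702)*(-1)/2973422 = 5 - 1*596851/1486711 = 5 - 596851/1486711 = 6836704/1486711 ≈ 4.5985)
√(g + 7086*(-308/(-295) + 171/75)) = √(6836704/1486711 + 7086*(-308/(-295) + 171/75)) = √(6836704/1486711 + 7086*(-308*(-1/295) + 171*(1/75))) = √(6836704/1486711 + 7086*(308/295 + 57/25)) = √(6836704/1486711 + 7086*(4903/1475)) = √(6836704/1486711 + 34742658/1475) = √(51662375956238/2192898725) = √4531614334596198639862/438579745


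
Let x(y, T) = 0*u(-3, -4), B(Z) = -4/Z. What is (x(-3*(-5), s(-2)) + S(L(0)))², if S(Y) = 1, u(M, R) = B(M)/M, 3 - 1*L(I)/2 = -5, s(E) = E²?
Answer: 1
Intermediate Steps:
L(I) = 16 (L(I) = 6 - 2*(-5) = 6 + 10 = 16)
u(M, R) = -4/M² (u(M, R) = (-4/M)/M = -4/M²)
x(y, T) = 0 (x(y, T) = 0*(-4/(-3)²) = 0*(-4*⅑) = 0*(-4/9) = 0)
(x(-3*(-5), s(-2)) + S(L(0)))² = (0 + 1)² = 1² = 1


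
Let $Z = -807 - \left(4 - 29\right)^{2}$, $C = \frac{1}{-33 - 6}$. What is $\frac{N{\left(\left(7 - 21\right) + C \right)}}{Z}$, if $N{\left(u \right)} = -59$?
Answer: $\frac{59}{1432} \approx 0.041201$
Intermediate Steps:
$C = - \frac{1}{39}$ ($C = \frac{1}{-39} = - \frac{1}{39} \approx -0.025641$)
$Z = -1432$ ($Z = -807 - \left(-25\right)^{2} = -807 - 625 = -1432$)
$\frac{N{\left(\left(7 - 21\right) + C \right)}}{Z} = - \frac{59}{-1432} = \left(-59\right) \left(- \frac{1}{1432}\right) = \frac{59}{1432}$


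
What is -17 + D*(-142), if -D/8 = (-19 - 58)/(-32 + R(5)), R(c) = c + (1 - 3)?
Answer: 86979/29 ≈ 2999.3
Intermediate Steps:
R(c) = -2 + c (R(c) = c - 2 = -2 + c)
D = -616/29 (D = -8*(-19 - 58)/(-32 + (-2 + 5)) = -(-616)/(-32 + 3) = -(-616)/(-29) = -(-616)*(-1)/29 = -8*77/29 = -616/29 ≈ -21.241)
-17 + D*(-142) = -17 - 616/29*(-142) = -17 + 87472/29 = 86979/29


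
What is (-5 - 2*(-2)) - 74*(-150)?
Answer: 11099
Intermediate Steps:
(-5 - 2*(-2)) - 74*(-150) = (-5 + 4) + 11100 = -1 + 11100 = 11099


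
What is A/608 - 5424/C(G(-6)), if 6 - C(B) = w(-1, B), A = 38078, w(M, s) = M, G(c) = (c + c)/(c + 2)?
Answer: -1515623/2128 ≈ -712.23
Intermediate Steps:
G(c) = 2*c/(2 + c) (G(c) = (2*c)/(2 + c) = 2*c/(2 + c))
C(B) = 7 (C(B) = 6 - 1*(-1) = 6 + 1 = 7)
A/608 - 5424/C(G(-6)) = 38078/608 - 5424/7 = 38078*(1/608) - 5424*1/7 = 19039/304 - 5424/7 = -1515623/2128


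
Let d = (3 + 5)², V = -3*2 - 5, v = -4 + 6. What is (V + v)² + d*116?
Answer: 7505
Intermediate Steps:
v = 2
V = -11 (V = -6 - 5 = -11)
d = 64 (d = 8² = 64)
(V + v)² + d*116 = (-11 + 2)² + 64*116 = (-9)² + 7424 = 81 + 7424 = 7505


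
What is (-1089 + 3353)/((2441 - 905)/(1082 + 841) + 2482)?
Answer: 725612/795737 ≈ 0.91187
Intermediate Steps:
(-1089 + 3353)/((2441 - 905)/(1082 + 841) + 2482) = 2264/(1536/1923 + 2482) = 2264/(1536*(1/1923) + 2482) = 2264/(512/641 + 2482) = 2264/(1591474/641) = 2264*(641/1591474) = 725612/795737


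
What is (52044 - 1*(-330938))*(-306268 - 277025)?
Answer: -223390719726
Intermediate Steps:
(52044 - 1*(-330938))*(-306268 - 277025) = (52044 + 330938)*(-583293) = 382982*(-583293) = -223390719726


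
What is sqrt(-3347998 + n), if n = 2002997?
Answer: 7*I*sqrt(27449) ≈ 1159.7*I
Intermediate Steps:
sqrt(-3347998 + n) = sqrt(-3347998 + 2002997) = sqrt(-1345001) = 7*I*sqrt(27449)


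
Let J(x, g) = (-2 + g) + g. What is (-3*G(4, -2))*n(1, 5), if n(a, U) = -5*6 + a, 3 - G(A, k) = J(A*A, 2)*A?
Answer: -435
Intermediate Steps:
J(x, g) = -2 + 2*g
G(A, k) = 3 - 2*A (G(A, k) = 3 - (-2 + 2*2)*A = 3 - (-2 + 4)*A = 3 - 2*A)
n(a, U) = -30 + a
(-3*G(4, -2))*n(1, 5) = (-3*(3 - 2*4))*(-30 + 1) = -3*(3 - 8)*(-29) = -3*(-5)*(-29) = 15*(-29) = -435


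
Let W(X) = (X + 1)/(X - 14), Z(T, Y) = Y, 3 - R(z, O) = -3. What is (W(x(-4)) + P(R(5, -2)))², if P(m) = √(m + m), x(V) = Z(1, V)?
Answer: 433/36 + 2*√3/3 ≈ 13.182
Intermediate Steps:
R(z, O) = 6 (R(z, O) = 3 - 1*(-3) = 3 + 3 = 6)
x(V) = V
P(m) = √2*√m (P(m) = √(2*m) = √2*√m)
W(X) = (1 + X)/(-14 + X)
(W(x(-4)) + P(R(5, -2)))² = ((1 - 4)/(-14 - 4) + √2*√6)² = (-3/(-18) + 2*√3)² = (-1/18*(-3) + 2*√3)² = (⅙ + 2*√3)²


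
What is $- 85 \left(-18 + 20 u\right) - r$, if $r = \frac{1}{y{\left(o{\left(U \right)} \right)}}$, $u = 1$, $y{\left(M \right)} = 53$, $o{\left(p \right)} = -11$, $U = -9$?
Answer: $- \frac{9011}{53} \approx -170.02$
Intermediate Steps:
$r = \frac{1}{53} \approx 0.018868$
$- 85 \left(-18 + 20 u\right) - r = - 85 \left(-18 + 20 \cdot 1\right) - \frac{1}{53} = - 85 \left(-18 + 20\right) - \frac{1}{53} = \left(-85\right) 2 - \frac{1}{53} = -170 - \frac{1}{53} = - \frac{9011}{53}$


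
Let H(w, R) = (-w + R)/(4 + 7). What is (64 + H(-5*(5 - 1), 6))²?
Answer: 532900/121 ≈ 4404.1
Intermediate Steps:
H(w, R) = -w/11 + R/11 (H(w, R) = (R - w)/11 = (R - w)*(1/11) = -w/11 + R/11)
(64 + H(-5*(5 - 1), 6))² = (64 + (-(-5)*(5 - 1)/11 + (1/11)*6))² = (64 + (-(-5)*4/11 + 6/11))² = (64 + (-1/11*(-20) + 6/11))² = (64 + (20/11 + 6/11))² = (64 + 26/11)² = (730/11)² = 532900/121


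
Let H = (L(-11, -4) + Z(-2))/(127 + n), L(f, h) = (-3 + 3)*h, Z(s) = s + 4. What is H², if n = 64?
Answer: 4/36481 ≈ 0.00010965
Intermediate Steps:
Z(s) = 4 + s
L(f, h) = 0 (L(f, h) = 0*h = 0)
H = 2/191 (H = (0 + (4 - 2))/(127 + 64) = (0 + 2)/191 = 2*(1/191) = 2/191 ≈ 0.010471)
H² = (2/191)² = 4/36481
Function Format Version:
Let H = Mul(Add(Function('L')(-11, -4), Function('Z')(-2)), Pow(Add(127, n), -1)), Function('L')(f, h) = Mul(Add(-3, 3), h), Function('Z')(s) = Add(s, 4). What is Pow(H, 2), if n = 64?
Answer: Rational(4, 36481) ≈ 0.00010965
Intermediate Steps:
Function('Z')(s) = Add(4, s)
Function('L')(f, h) = 0 (Function('L')(f, h) = Mul(0, h) = 0)
H = Rational(2, 191) (H = Mul(Add(0, Add(4, -2)), Pow(Add(127, 64), -1)) = Mul(Add(0, 2), Pow(191, -1)) = Mul(2, Rational(1, 191)) = Rational(2, 191) ≈ 0.010471)
Pow(H, 2) = Pow(Rational(2, 191), 2) = Rational(4, 36481)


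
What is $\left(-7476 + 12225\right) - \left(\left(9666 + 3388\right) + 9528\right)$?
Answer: $-17833$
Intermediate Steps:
$\left(-7476 + 12225\right) - \left(\left(9666 + 3388\right) + 9528\right) = 4749 - \left(13054 + 9528\right) = 4749 - 22582 = -17833$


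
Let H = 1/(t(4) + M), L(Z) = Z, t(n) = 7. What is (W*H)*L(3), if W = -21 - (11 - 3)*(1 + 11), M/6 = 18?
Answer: -351/115 ≈ -3.0522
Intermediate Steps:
M = 108 (M = 6*18 = 108)
W = -117 (W = -21 - 8*12 = -21 - 1*96 = -21 - 96 = -117)
H = 1/115 (H = 1/(7 + 108) = 1/115 ≈ 0.0086956)
(W*H)*L(3) = -117*1/115*3 = -117/115*3 = -351/115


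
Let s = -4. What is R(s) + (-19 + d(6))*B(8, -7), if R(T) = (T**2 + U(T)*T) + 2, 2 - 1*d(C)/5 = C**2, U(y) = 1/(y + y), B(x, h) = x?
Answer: -2987/2 ≈ -1493.5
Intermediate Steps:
U(y) = 1/(2*y)
d(C) = 10 - 5*C**2
R(T) = 5/2 + T**2 (R(T) = (T**2 + (1/(2*T))*T) + 2 = (T**2 + 1/2) + 2 = (1/2 + T**2) + 2 = 5/2 + T**2)
R(s) + (-19 + d(6))*B(8, -7) = (5/2 + (-4)**2) + (-19 + (10 - 5*6**2))*8 = (5/2 + 16) + (-19 + (10 - 5*36))*8 = 37/2 + (-19 + (10 - 180))*8 = 37/2 + (-19 - 170)*8 = 37/2 - 189*8 = 37/2 - 1512 = -2987/2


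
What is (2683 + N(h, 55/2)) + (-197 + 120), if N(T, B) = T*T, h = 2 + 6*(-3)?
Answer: 2862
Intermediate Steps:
h = -16 (h = 2 - 18 = -16)
N(T, B) = T²
(2683 + N(h, 55/2)) + (-197 + 120) = (2683 + (-16)²) + (-197 + 120) = (2683 + 256) - 77 = 2939 - 77 = 2862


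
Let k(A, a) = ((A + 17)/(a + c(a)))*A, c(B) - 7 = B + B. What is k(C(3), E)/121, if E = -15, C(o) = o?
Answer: -30/2299 ≈ -0.013049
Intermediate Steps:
c(B) = 7 + 2*B (c(B) = 7 + (B + B) = 7 + 2*B)
k(A, a) = A*(17 + A)/(7 + 3*a) (k(A, a) = ((A + 17)/(a + (7 + 2*a)))*A = ((17 + A)/(7 + 3*a))*A = A*(17 + A)/(7 + 3*a))
k(C(3), E)/121 = (3*(17 + 3)/(7 + 3*(-15)))/121 = (3*20/(7 - 45))*(1/121) = (3*20/(-38))*(1/121) = (3*(-1/38)*20)*(1/121) = -30/19*1/121 = -30/2299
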